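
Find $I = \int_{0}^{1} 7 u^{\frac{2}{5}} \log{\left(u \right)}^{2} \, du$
$\frac{250}{49}$

Start from the elementary integral
$$J(a) = \int_{0}^{1} 7 u^{a} \, du = \frac{7}{a + 1}.$$

Differentiating under the integral sign brings down a factor of $\ln u$:
$$\frac{dJ}{da} = \int_{0}^{1} 7 u^{a} \log{\left(u \right)} \, du = - \frac{7}{\left(a + 1\right)^{2}}.$$

Repeating twice in total — each differentiation brings down another $\ln u$ — gives
$$\frac{d^{2}J}{da^{2}} = \int_{0}^{1} 7 u^{a} \log{\left(u \right)}^{2} \, du = \frac{14}{\left(a + 1\right)^{3}},$$
and the integrand here is exactly the target integrand, so $I = \frac{14}{\left(a + 1\right)^{3}}$.

Setting $a = \frac{2}{5}$:
$$I = \frac{250}{49}.$$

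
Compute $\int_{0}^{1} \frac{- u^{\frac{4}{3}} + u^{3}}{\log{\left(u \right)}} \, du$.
$- \log{\left(7 \right)} + \log{\left(12 \right)}$

Introduce a parameter $a$ in the exponent: let $I(a) = \int_{0}^{1} \frac{u^{3} - u^{a}}{\log{\left(u \right)}} \, du$.

Since $\dfrac{\partial}{\partial a}\,u^{a} = u^{a} \ln u$, the $\ln u$ in the denominator cancels and
$$\frac{dI}{da} = \int_{0}^{1} -1 u^{a} \, du = -1 \left[\frac{u^{a+1}}{a+1}\right]_0^1 = - \frac{1}{a + 1}.$$

Integrating with respect to $a$ gives $I(a) = - \log{\left(\frac{a}{4} + \frac{1}{4} \right)} + C$.

At $a = 3$ the integrand is identically $0$, so $I(3) = 0$. The closed form gives $0$, hence $C = 0$.

Setting $a = \frac{4}{3}$:
$$I = - \log{\left(7 \right)} + \log{\left(12 \right)}.$$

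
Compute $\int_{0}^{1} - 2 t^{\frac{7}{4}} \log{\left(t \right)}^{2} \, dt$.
$- \frac{256}{1331}$

Start from the elementary integral
$$J(a) = \int_{0}^{1} - 2 t^{a} \, dt = - \frac{2}{a + 1}.$$

Differentiating under the integral sign brings down a factor of $\ln t$:
$$\frac{dJ}{da} = \int_{0}^{1} - 2 t^{a} \log{\left(t \right)} \, dt = \frac{2}{\left(a + 1\right)^{2}}.$$

Repeating twice in total — each differentiation brings down another $\ln t$ — gives
$$\frac{d^{2}J}{da^{2}} = \int_{0}^{1} - 2 t^{a} \log{\left(t \right)}^{2} \, dt = - \frac{4}{\left(a + 1\right)^{3}},$$
and the integrand here is exactly the target integrand, so $I = - \frac{4}{\left(a + 1\right)^{3}}$.

Setting $a = \frac{7}{4}$:
$$I = - \frac{256}{1331}.$$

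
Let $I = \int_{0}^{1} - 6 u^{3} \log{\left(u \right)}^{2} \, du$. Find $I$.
$- \frac{3}{16}$

Start from the elementary integral
$$J(a) = \int_{0}^{1} - 6 u^{a} \, du = - \frac{6}{a + 1}.$$

Differentiating under the integral sign brings down a factor of $\ln u$:
$$\frac{dJ}{da} = \int_{0}^{1} - 6 u^{a} \log{\left(u \right)} \, du = \frac{6}{\left(a + 1\right)^{2}}.$$

Repeating twice in total — each differentiation brings down another $\ln u$ — gives
$$\frac{d^{2}J}{da^{2}} = \int_{0}^{1} - 6 u^{a} \log{\left(u \right)}^{2} \, du = - \frac{12}{\left(a + 1\right)^{3}},$$
and the integrand here is exactly the target integrand, so $I = - \frac{12}{\left(a + 1\right)^{3}}$.

Setting $a = 3$:
$$I = - \frac{3}{16}.$$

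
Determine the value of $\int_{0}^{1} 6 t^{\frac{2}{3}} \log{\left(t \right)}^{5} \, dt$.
$- \frac{104976}{3125}$

Consider the simpler parametrised integral
$$J(a) = \int_{0}^{1} 6 t^{a} \, dt = \frac{6}{a + 1}.$$

Differentiating under the integral sign brings down a factor of $\ln t$:
$$\frac{dJ}{da} = \int_{0}^{1} 6 t^{a} \log{\left(t \right)} \, dt = - \frac{6}{\left(a + 1\right)^{2}}.$$

Repeating $5$ times in total — each differentiation brings down another $\ln t$ — gives
$$\frac{d^{5}J}{da^{5}} = \int_{0}^{1} 6 t^{a} \log{\left(t \right)}^{5} \, dt = - \frac{720}{\left(a + 1\right)^{6}},$$
and the integrand here is exactly the target integrand, so $I = - \frac{720}{\left(a + 1\right)^{6}}$.

Setting $a = \frac{2}{3}$:
$$I = - \frac{104976}{3125}.$$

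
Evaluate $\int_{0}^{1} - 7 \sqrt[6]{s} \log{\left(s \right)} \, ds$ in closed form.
$\frac{36}{7}$

Start from the elementary integral
$$J(a) = \int_{0}^{1} - 7 s^{a} \, ds = - \frac{7}{a + 1}.$$

Differentiating under the integral sign brings down a factor of $\ln s$:
$$\frac{dJ}{da} = \int_{0}^{1} - 7 s^{a} \log{\left(s \right)} \, ds = \frac{7}{\left(a + 1\right)^{2}}.$$

The integral on the left is $I$, so $I = \frac{7}{\left(a + 1\right)^{2}}$.

Setting $a = \frac{1}{6}$:
$$I = \frac{36}{7}.$$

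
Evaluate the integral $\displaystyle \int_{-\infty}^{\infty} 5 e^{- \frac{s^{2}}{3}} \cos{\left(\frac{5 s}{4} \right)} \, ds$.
$\frac{5 \sqrt{3} \sqrt{\pi}}{e^{\frac{75}{64}}}$

Define $I(b) = \int_{-\infty}^{\infty} 5 e^{- \frac{s^{2}}{3}} \cos{\left(b s \right)} \, ds$.

Differentiating under the integral sign,
$$I'(b) = \int_{-\infty}^{\infty} - 5 s e^{- \frac{s^{2}}{3}} \sin{\left(b s \right)} \, ds.$$

Integrate $\int_{-\infty}^{\infty} s \sin(b s)\, e^{- \frac{s^{2}}{3}}\, ds$ by parts with $u = \sin(b s)$ and $dv = s\, e^{- \frac{s^{2}}{3}}\, ds$, giving $v = - \frac{3 e^{- \frac{s^{2}}{3}}}{2}$. The boundary term vanishes and
$$\int_{-\infty}^{\infty} s \sin(b s)\, e^{- \frac{s^{2}}{3}}\, ds = \frac{3 b}{2} \int_{-\infty}^{\infty} \cos(b s)\, e^{- \frac{s^{2}}{3}}\, ds,$$
so $I'(b) = - \frac{3 b}{2}\, I(b)$.

This is a separable first-order ODE; solving with the initial condition $I(0) = \int_{-\infty}^{\infty} 5 e^{- \frac{s^{2}}{3}}\,ds = 5 \sqrt{3} \sqrt{\pi}$ gives
$$I(b) = 5 \sqrt{3} \sqrt{\pi} e^{- \frac{3 b^{2}}{4}}.$$

Setting $b = \frac{5}{4}$:
$$I = \frac{5 \sqrt{3} \sqrt{\pi}}{e^{\frac{75}{64}}}.$$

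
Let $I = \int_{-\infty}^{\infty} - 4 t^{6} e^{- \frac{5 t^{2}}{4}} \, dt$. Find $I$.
$- \frac{192 \sqrt{5} \sqrt{\pi}}{125}$

Begin with the known integral
$$J(a) = \int_{-\infty}^{\infty} - 4 e^{- a t^{2}} \, dt = - \frac{4 \sqrt{\pi}}{\sqrt{a}}.$$

Differentiating under the integral sign brings down a factor of $(-t^2)$:
$$\frac{dJ}{da} = \int_{-\infty}^{\infty} 4 t^{2} e^{- a t^{2}} \, dt = \frac{2 \sqrt{\pi}}{a^{\frac{3}{2}}}.$$

Repeating $3$ times in total — each differentiation brings down another $(-t^2)$ — gives
$$\frac{d^{3}J}{da^{3}} = \int_{-\infty}^{\infty} 4 t^{6} e^{- a t^{2}} \, dt = \frac{15 \sqrt{\pi}}{2 a^{\frac{7}{2}}},$$
and the integrand here is $(-1)^{3}$ times the target integrand, so $I = (-1)^{3}\,\frac{d^{3}J}{da^{3}} = - \frac{15 \sqrt{\pi}}{2 a^{\frac{7}{2}}}$.

Setting $a = \frac{5}{4}$:
$$I = - \frac{192 \sqrt{5} \sqrt{\pi}}{125}.$$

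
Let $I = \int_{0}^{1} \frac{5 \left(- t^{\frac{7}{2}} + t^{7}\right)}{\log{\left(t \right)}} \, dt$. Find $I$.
$- \log{\left(\frac{59049}{1048576} \right)}$

Introduce a parameter $a$ in the exponent: let $I(a) = \int_{0}^{1} \frac{5 \left(t^{7} - t^{a}\right)}{\log{\left(t \right)}} \, dt$.

Since $\dfrac{\partial}{\partial a}\,t^{a} = t^{a} \ln t$, the $\ln t$ in the denominator cancels and
$$\frac{dI}{da} = \int_{0}^{1} -5 t^{a} \, dt = -5 \left[\frac{t^{a+1}}{a+1}\right]_0^1 = - \frac{5}{a + 1}.$$

Integrating with respect to $a$ gives $I(a) = - \log{\left(\frac{\left(a + 1\right)^{5}}{32768} \right)} + C$.

At $a = 7$ the integrand is identically $0$, so $I(7) = 0$. The closed form gives $0$, hence $C = 0$.

Setting $a = \frac{7}{2}$:
$$I = - \log{\left(\frac{59049}{1048576} \right)}.$$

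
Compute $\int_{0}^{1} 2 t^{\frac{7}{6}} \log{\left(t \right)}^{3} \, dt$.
$- \frac{15552}{28561}$

Start from the elementary integral
$$J(a) = \int_{0}^{1} 2 t^{a} \, dt = \frac{2}{a + 1}.$$

Differentiating under the integral sign brings down a factor of $\ln t$:
$$\frac{dJ}{da} = \int_{0}^{1} 2 t^{a} \log{\left(t \right)} \, dt = - \frac{2}{\left(a + 1\right)^{2}}.$$

Repeating $3$ times in total — each differentiation brings down another $\ln t$ — gives
$$\frac{d^{3}J}{da^{3}} = \int_{0}^{1} 2 t^{a} \log{\left(t \right)}^{3} \, dt = - \frac{12}{\left(a + 1\right)^{4}},$$
and the integrand here is exactly the target integrand, so $I = - \frac{12}{\left(a + 1\right)^{4}}$.

Setting $a = \frac{7}{6}$:
$$I = - \frac{15552}{28561}.$$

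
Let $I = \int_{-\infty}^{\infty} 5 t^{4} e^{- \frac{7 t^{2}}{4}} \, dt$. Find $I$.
$\frac{120 \sqrt{7} \sqrt{\pi}}{343}$

Begin with the known integral
$$J(a) = \int_{-\infty}^{\infty} 5 e^{- a t^{2}} \, dt = \frac{5 \sqrt{\pi}}{\sqrt{a}}.$$

Differentiating under the integral sign brings down a factor of $(-t^2)$:
$$\frac{dJ}{da} = \int_{-\infty}^{\infty} - 5 t^{2} e^{- a t^{2}} \, dt = - \frac{5 \sqrt{\pi}}{2 a^{\frac{3}{2}}}.$$

Repeating twice in total — each differentiation brings down another $(-t^2)$ — gives
$$\frac{d^{2}J}{da^{2}} = \int_{-\infty}^{\infty} 5 t^{4} e^{- a t^{2}} \, dt = \frac{15 \sqrt{\pi}}{4 a^{\frac{5}{2}}},$$
and the integrand here is exactly the target integrand, so $I = \frac{15 \sqrt{\pi}}{4 a^{\frac{5}{2}}}$.

Setting $a = \frac{7}{4}$:
$$I = \frac{120 \sqrt{7} \sqrt{\pi}}{343}.$$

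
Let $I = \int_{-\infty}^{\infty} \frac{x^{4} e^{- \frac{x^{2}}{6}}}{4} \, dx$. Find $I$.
$\frac{27 \sqrt{6} \sqrt{\pi}}{4}$

Start from the elementary integral
$$J(a) = \int_{-\infty}^{\infty} \frac{e^{- a x^{2}}}{4} \, dx = \frac{\sqrt{\pi}}{4 \sqrt{a}}.$$

Differentiating under the integral sign brings down a factor of $(-x^2)$:
$$\frac{dJ}{da} = \int_{-\infty}^{\infty} - \frac{x^{2} e^{- a x^{2}}}{4} \, dx = - \frac{\sqrt{\pi}}{8 a^{\frac{3}{2}}}.$$

Repeating twice in total — each differentiation brings down another $(-x^2)$ — gives
$$\frac{d^{2}J}{da^{2}} = \int_{-\infty}^{\infty} \frac{x^{4} e^{- a x^{2}}}{4} \, dx = \frac{3 \sqrt{\pi}}{16 a^{\frac{5}{2}}},$$
and the integrand here is exactly the target integrand, so $I = \frac{3 \sqrt{\pi}}{16 a^{\frac{5}{2}}}$.

Setting $a = \frac{1}{6}$:
$$I = \frac{27 \sqrt{6} \sqrt{\pi}}{4}.$$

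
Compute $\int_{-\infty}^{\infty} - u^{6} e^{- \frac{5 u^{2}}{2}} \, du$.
$- \frac{3 \sqrt{10} \sqrt{\pi}}{125}$

Consider the simpler parametrised integral
$$J(a) = \int_{-\infty}^{\infty} - e^{- a u^{2}} \, du = - \frac{\sqrt{\pi}}{\sqrt{a}}.$$

Differentiating under the integral sign brings down a factor of $(-u^2)$:
$$\frac{dJ}{da} = \int_{-\infty}^{\infty} u^{2} e^{- a u^{2}} \, du = \frac{\sqrt{\pi}}{2 a^{\frac{3}{2}}}.$$

Repeating $3$ times in total — each differentiation brings down another $(-u^2)$ — gives
$$\frac{d^{3}J}{da^{3}} = \int_{-\infty}^{\infty} u^{6} e^{- a u^{2}} \, du = \frac{15 \sqrt{\pi}}{8 a^{\frac{7}{2}}},$$
and the integrand here is $(-1)^{3}$ times the target integrand, so $I = (-1)^{3}\,\frac{d^{3}J}{da^{3}} = - \frac{15 \sqrt{\pi}}{8 a^{\frac{7}{2}}}$.

Setting $a = \frac{5}{2}$:
$$I = - \frac{3 \sqrt{10} \sqrt{\pi}}{125}.$$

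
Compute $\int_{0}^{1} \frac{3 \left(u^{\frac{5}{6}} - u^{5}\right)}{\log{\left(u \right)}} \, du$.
$\log{\left(\frac{1331}{46656} \right)}$

Consider the one-parameter family: let $I(a) = \int_{0}^{1} \frac{3 \left(- u^{5} + u^{a}\right)}{\log{\left(u \right)}} \, du$.

Since $\dfrac{\partial}{\partial a}\,u^{a} = u^{a} \ln u$, the $\ln u$ in the denominator cancels and
$$\frac{dI}{da} = \int_{0}^{1} 3 u^{a} \, du = 3 \left[\frac{u^{a+1}}{a+1}\right]_0^1 = \frac{3}{a + 1}.$$

Integrating with respect to $a$ gives $I(a) = \log{\left(\frac{\left(a + 1\right)^{3}}{216} \right)} + C$.

At $a = 5$ the integrand is identically $0$, so $I(5) = 0$. The closed form gives $0$, hence $C = 0$.

Setting $a = \frac{5}{6}$:
$$I = \log{\left(\frac{1331}{46656} \right)}.$$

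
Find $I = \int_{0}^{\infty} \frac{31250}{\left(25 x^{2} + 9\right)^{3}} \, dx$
$\frac{3125 \pi}{648}$

Start from the standard arctangent integral
$$J(a) = \int_{0}^{\infty} \frac{2}{a^{2} + x^{2}} \, dx = \frac{\pi}{a}.$$

Differentiating under the integral sign with respect to $a$,
$$\frac{dJ}{da} = \int_{0}^{\infty} - \frac{4 a}{\left(a^{2} + x^{2}\right)^{2}} \, dx = - \frac{\pi}{a^{2}},$$
so $\int_{0}^{\infty} \frac{2}{\left(a^{2} + x^{2}\right)^{2}} \, dx = \frac{\pi}{2 a^{3}}$.

Repeating — each differentiation of $1/(x^2+a^2)^j$ produces $-2ja/(x^2+a^2)^{j+1}$ — and dividing through by $-2ja$ at each step yields, after $2$ differentiations in total,
$$\int_{0}^{\infty} \frac{2}{\left(a^{2} + x^{2}\right)^{3}} \, dx = \frac{3 \pi}{8 a^{5}}.$$

Setting $a = \frac{3}{5}$:
$$I = \frac{3125 \pi}{648}.$$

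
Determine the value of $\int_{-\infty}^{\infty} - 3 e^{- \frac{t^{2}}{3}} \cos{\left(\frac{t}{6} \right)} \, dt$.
$- \frac{3 \sqrt{3} \sqrt{\pi}}{e^{\frac{1}{48}}}$

Define $I(b) = \int_{-\infty}^{\infty} - 3 e^{- \frac{t^{2}}{3}} \cos{\left(b t \right)} \, dt$.

Differentiating under the integral sign,
$$I'(b) = \int_{-\infty}^{\infty} 3 t e^{- \frac{t^{2}}{3}} \sin{\left(b t \right)} \, dt.$$

Integrate $\int_{-\infty}^{\infty} t \sin(b t)\, e^{- \frac{t^{2}}{3}}\, dt$ by parts with $u = \sin(b t)$ and $dv = t\, e^{- \frac{t^{2}}{3}}\, dt$, giving $v = - \frac{3 e^{- \frac{t^{2}}{3}}}{2}$. The boundary term vanishes and
$$\int_{-\infty}^{\infty} t \sin(b t)\, e^{- \frac{t^{2}}{3}}\, dt = \frac{3 b}{2} \int_{-\infty}^{\infty} \cos(b t)\, e^{- \frac{t^{2}}{3}}\, dt,$$
so $I'(b) = - \frac{3 b}{2}\, I(b)$.

This is a separable first-order ODE; solving with the initial condition $I(0) = \int_{-\infty}^{\infty} - 3 e^{- \frac{t^{2}}{3}}\,dt = - 3 \sqrt{3} \sqrt{\pi}$ gives
$$I(b) = - 3 \sqrt{3} \sqrt{\pi} e^{- \frac{3 b^{2}}{4}}.$$

Setting $b = \frac{1}{6}$:
$$I = - \frac{3 \sqrt{3} \sqrt{\pi}}{e^{\frac{1}{48}}}.$$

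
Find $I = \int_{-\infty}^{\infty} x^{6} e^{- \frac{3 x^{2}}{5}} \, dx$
$\frac{625 \sqrt{15} \sqrt{\pi}}{216}$

Start from the elementary integral
$$J(a) = \int_{-\infty}^{\infty} e^{- a x^{2}} \, dx = \frac{\sqrt{\pi}}{\sqrt{a}}.$$

Differentiating under the integral sign brings down a factor of $(-x^2)$:
$$\frac{dJ}{da} = \int_{-\infty}^{\infty} - x^{2} e^{- a x^{2}} \, dx = - \frac{\sqrt{\pi}}{2 a^{\frac{3}{2}}}.$$

Repeating $3$ times in total — each differentiation brings down another $(-x^2)$ — gives
$$\frac{d^{3}J}{da^{3}} = \int_{-\infty}^{\infty} - x^{6} e^{- a x^{2}} \, dx = - \frac{15 \sqrt{\pi}}{8 a^{\frac{7}{2}}},$$
and the integrand here is $(-1)^{3}$ times the target integrand, so $I = (-1)^{3}\,\frac{d^{3}J}{da^{3}} = \frac{15 \sqrt{\pi}}{8 a^{\frac{7}{2}}}$.

Setting $a = \frac{3}{5}$:
$$I = \frac{625 \sqrt{15} \sqrt{\pi}}{216}.$$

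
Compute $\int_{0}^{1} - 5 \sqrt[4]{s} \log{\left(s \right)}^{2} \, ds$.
$- \frac{128}{25}$

Consider the simpler parametrised integral
$$J(a) = \int_{0}^{1} - 5 s^{a} \, ds = - \frac{5}{a + 1}.$$

Differentiating under the integral sign brings down a factor of $\ln s$:
$$\frac{dJ}{da} = \int_{0}^{1} - 5 s^{a} \log{\left(s \right)} \, ds = \frac{5}{\left(a + 1\right)^{2}}.$$

Repeating twice in total — each differentiation brings down another $\ln s$ — gives
$$\frac{d^{2}J}{da^{2}} = \int_{0}^{1} - 5 s^{a} \log{\left(s \right)}^{2} \, ds = - \frac{10}{\left(a + 1\right)^{3}},$$
and the integrand here is exactly the target integrand, so $I = - \frac{10}{\left(a + 1\right)^{3}}$.

Setting $a = \frac{1}{4}$:
$$I = - \frac{128}{25}.$$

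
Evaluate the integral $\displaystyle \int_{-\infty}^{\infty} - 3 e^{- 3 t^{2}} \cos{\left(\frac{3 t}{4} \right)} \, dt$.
$- \frac{\sqrt{3} \sqrt{\pi}}{e^{\frac{3}{64}}}$

Let $b$ denote the cosine frequency and define $I(b) = \int_{-\infty}^{\infty} - 3 e^{- 3 t^{2}} \cos{\left(b t \right)} \, dt$.

Differentiating under the integral sign,
$$I'(b) = \int_{-\infty}^{\infty} 3 t e^{- 3 t^{2}} \sin{\left(b t \right)} \, dt.$$

Integrate $\int_{-\infty}^{\infty} t \sin(b t)\, e^{- 3 t^{2}}\, dt$ by parts with $u = \sin(b t)$ and $dv = t\, e^{- 3 t^{2}}\, dt$, giving $v = - \frac{e^{- 3 t^{2}}}{6}$. The boundary term vanishes and
$$\int_{-\infty}^{\infty} t \sin(b t)\, e^{- 3 t^{2}}\, dt = \frac{b}{6} \int_{-\infty}^{\infty} \cos(b t)\, e^{- 3 t^{2}}\, dt,$$
so $I'(b) = - \frac{b}{6}\, I(b)$.

This is a separable first-order ODE; solving with the initial condition $I(0) = \int_{-\infty}^{\infty} - 3 e^{- 3 t^{2}}\,dt = - \sqrt{3} \sqrt{\pi}$ gives
$$I(b) = - \sqrt{3} \sqrt{\pi} e^{- \frac{b^{2}}{12}}.$$

Setting $b = \frac{3}{4}$:
$$I = - \frac{\sqrt{3} \sqrt{\pi}}{e^{\frac{3}{64}}}.$$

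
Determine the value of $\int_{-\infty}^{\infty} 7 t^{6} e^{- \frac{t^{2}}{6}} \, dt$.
$2835 \sqrt{6} \sqrt{\pi}$

Begin with the known integral
$$J(a) = \int_{-\infty}^{\infty} 7 e^{- a t^{2}} \, dt = \frac{7 \sqrt{\pi}}{\sqrt{a}}.$$

Differentiating under the integral sign brings down a factor of $(-t^2)$:
$$\frac{dJ}{da} = \int_{-\infty}^{\infty} - 7 t^{2} e^{- a t^{2}} \, dt = - \frac{7 \sqrt{\pi}}{2 a^{\frac{3}{2}}}.$$

Repeating $3$ times in total — each differentiation brings down another $(-t^2)$ — gives
$$\frac{d^{3}J}{da^{3}} = \int_{-\infty}^{\infty} - 7 t^{6} e^{- a t^{2}} \, dt = - \frac{105 \sqrt{\pi}}{8 a^{\frac{7}{2}}},$$
and the integrand here is $(-1)^{3}$ times the target integrand, so $I = (-1)^{3}\,\frac{d^{3}J}{da^{3}} = \frac{105 \sqrt{\pi}}{8 a^{\frac{7}{2}}}$.

Setting $a = \frac{1}{6}$:
$$I = 2835 \sqrt{6} \sqrt{\pi}.$$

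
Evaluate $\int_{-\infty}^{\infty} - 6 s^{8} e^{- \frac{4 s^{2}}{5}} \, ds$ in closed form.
$- \frac{196875 \sqrt{5} \sqrt{\pi}}{4096}$

Begin with the known integral
$$J(a) = \int_{-\infty}^{\infty} - 6 e^{- a s^{2}} \, ds = - \frac{6 \sqrt{\pi}}{\sqrt{a}}.$$

Differentiating under the integral sign brings down a factor of $(-s^2)$:
$$\frac{dJ}{da} = \int_{-\infty}^{\infty} 6 s^{2} e^{- a s^{2}} \, ds = \frac{3 \sqrt{\pi}}{a^{\frac{3}{2}}}.$$

Repeating $4$ times in total — each differentiation brings down another $(-s^2)$ — gives
$$\frac{d^{4}J}{da^{4}} = \int_{-\infty}^{\infty} - 6 s^{8} e^{- a s^{2}} \, ds = - \frac{315 \sqrt{\pi}}{8 a^{\frac{9}{2}}},$$
and the integrand here is exactly the target integrand, so $I = - \frac{315 \sqrt{\pi}}{8 a^{\frac{9}{2}}}$.

Setting $a = \frac{4}{5}$:
$$I = - \frac{196875 \sqrt{5} \sqrt{\pi}}{4096}.$$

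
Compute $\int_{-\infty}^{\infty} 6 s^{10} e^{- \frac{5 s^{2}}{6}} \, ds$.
$\frac{275562 \sqrt{30} \sqrt{\pi}}{3125}$

Start from the elementary integral
$$J(a) = \int_{-\infty}^{\infty} 6 e^{- a s^{2}} \, ds = \frac{6 \sqrt{\pi}}{\sqrt{a}}.$$

Differentiating under the integral sign brings down a factor of $(-s^2)$:
$$\frac{dJ}{da} = \int_{-\infty}^{\infty} - 6 s^{2} e^{- a s^{2}} \, ds = - \frac{3 \sqrt{\pi}}{a^{\frac{3}{2}}}.$$

Repeating $5$ times in total — each differentiation brings down another $(-s^2)$ — gives
$$\frac{d^{5}J}{da^{5}} = \int_{-\infty}^{\infty} - 6 s^{10} e^{- a s^{2}} \, ds = - \frac{2835 \sqrt{\pi}}{16 a^{\frac{11}{2}}},$$
and the integrand here is $(-1)^{5}$ times the target integrand, so $I = (-1)^{5}\,\frac{d^{5}J}{da^{5}} = \frac{2835 \sqrt{\pi}}{16 a^{\frac{11}{2}}}$.

Setting $a = \frac{5}{6}$:
$$I = \frac{275562 \sqrt{30} \sqrt{\pi}}{3125}.$$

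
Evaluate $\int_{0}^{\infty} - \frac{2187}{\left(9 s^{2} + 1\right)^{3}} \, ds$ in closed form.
$- \frac{2187 \pi}{16}$

Start from the standard arctangent integral
$$J(a) = \int_{0}^{\infty} - \frac{3}{a^{2} + s^{2}} \, ds = - \frac{3 \pi}{2 a}.$$

Differentiating under the integral sign with respect to $a$,
$$\frac{dJ}{da} = \int_{0}^{\infty} \frac{6 a}{\left(a^{2} + s^{2}\right)^{2}} \, ds = \frac{3 \pi}{2 a^{2}},$$
so $\int_{0}^{\infty} - \frac{3}{\left(a^{2} + s^{2}\right)^{2}} \, ds = - \frac{3 \pi}{4 a^{3}}$.

Repeating — each differentiation of $1/(s^2+a^2)^j$ produces $-2ja/(s^2+a^2)^{j+1}$ — and dividing through by $-2ja$ at each step yields, after $2$ differentiations in total,
$$\int_{0}^{\infty} - \frac{3}{\left(a^{2} + s^{2}\right)^{3}} \, ds = - \frac{9 \pi}{16 a^{5}}.$$

Setting $a = \frac{1}{3}$:
$$I = - \frac{2187 \pi}{16}.$$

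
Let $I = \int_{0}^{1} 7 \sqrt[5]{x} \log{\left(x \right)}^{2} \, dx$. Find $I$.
$\frac{875}{108}$

Begin with the known integral
$$J(a) = \int_{0}^{1} 7 x^{a} \, dx = \frac{7}{a + 1}.$$

Differentiating under the integral sign brings down a factor of $\ln x$:
$$\frac{dJ}{da} = \int_{0}^{1} 7 x^{a} \log{\left(x \right)} \, dx = - \frac{7}{\left(a + 1\right)^{2}}.$$

Repeating twice in total — each differentiation brings down another $\ln x$ — gives
$$\frac{d^{2}J}{da^{2}} = \int_{0}^{1} 7 x^{a} \log{\left(x \right)}^{2} \, dx = \frac{14}{\left(a + 1\right)^{3}},$$
and the integrand here is exactly the target integrand, so $I = \frac{14}{\left(a + 1\right)^{3}}$.

Setting $a = \frac{1}{5}$:
$$I = \frac{875}{108}.$$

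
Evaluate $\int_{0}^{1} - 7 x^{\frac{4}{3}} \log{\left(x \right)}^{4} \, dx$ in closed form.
$- \frac{5832}{2401}$

Start from the elementary integral
$$J(a) = \int_{0}^{1} - 7 x^{a} \, dx = - \frac{7}{a + 1}.$$

Differentiating under the integral sign brings down a factor of $\ln x$:
$$\frac{dJ}{da} = \int_{0}^{1} - 7 x^{a} \log{\left(x \right)} \, dx = \frac{7}{\left(a + 1\right)^{2}}.$$

Repeating $4$ times in total — each differentiation brings down another $\ln x$ — gives
$$\frac{d^{4}J}{da^{4}} = \int_{0}^{1} - 7 x^{a} \log{\left(x \right)}^{4} \, dx = - \frac{168}{\left(a + 1\right)^{5}},$$
and the integrand here is exactly the target integrand, so $I = - \frac{168}{\left(a + 1\right)^{5}}$.

Setting $a = \frac{4}{3}$:
$$I = - \frac{5832}{2401}.$$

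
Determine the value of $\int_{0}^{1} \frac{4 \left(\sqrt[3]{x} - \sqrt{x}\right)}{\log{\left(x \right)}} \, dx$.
$- \log{\left(\frac{6561}{4096} \right)}$

Consider the one-parameter family: let $I(a) = \int_{0}^{1} \frac{4 \left(\sqrt[3]{x} - x^{a}\right)}{\log{\left(x \right)}} \, dx$.

Since $\dfrac{\partial}{\partial a}\,x^{a} = x^{a} \ln x$, the $\ln x$ in the denominator cancels and
$$\frac{dI}{da} = \int_{0}^{1} -4 x^{a} \, dx = -4 \left[\frac{x^{a+1}}{a+1}\right]_0^1 = - \frac{4}{a + 1}.$$

Integrating with respect to $a$ gives $I(a) = - \log{\left(\frac{81 \left(a + 1\right)^{4}}{256} \right)} + C$.

At $a = \frac{1}{3}$ the integrand is identically $0$, so $I(\frac{1}{3}) = 0$. The closed form gives $0$, hence $C = 0$.

Setting $a = \frac{1}{2}$:
$$I = - \log{\left(\frac{6561}{4096} \right)}.$$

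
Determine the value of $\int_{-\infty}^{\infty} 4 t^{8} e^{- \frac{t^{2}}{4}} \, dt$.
$13440 \sqrt{\pi}$

Consider the simpler parametrised integral
$$J(a) = \int_{-\infty}^{\infty} 4 e^{- a t^{2}} \, dt = \frac{4 \sqrt{\pi}}{\sqrt{a}}.$$

Differentiating under the integral sign brings down a factor of $(-t^2)$:
$$\frac{dJ}{da} = \int_{-\infty}^{\infty} - 4 t^{2} e^{- a t^{2}} \, dt = - \frac{2 \sqrt{\pi}}{a^{\frac{3}{2}}}.$$

Repeating $4$ times in total — each differentiation brings down another $(-t^2)$ — gives
$$\frac{d^{4}J}{da^{4}} = \int_{-\infty}^{\infty} 4 t^{8} e^{- a t^{2}} \, dt = \frac{105 \sqrt{\pi}}{4 a^{\frac{9}{2}}},$$
and the integrand here is exactly the target integrand, so $I = \frac{105 \sqrt{\pi}}{4 a^{\frac{9}{2}}}$.

Setting $a = \frac{1}{4}$:
$$I = 13440 \sqrt{\pi}.$$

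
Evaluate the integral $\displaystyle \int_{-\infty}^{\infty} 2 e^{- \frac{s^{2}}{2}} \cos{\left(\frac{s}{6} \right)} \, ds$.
$\frac{2 \sqrt{2} \sqrt{\pi}}{e^{\frac{1}{72}}}$

Define $I(b) = \int_{-\infty}^{\infty} 2 e^{- \frac{s^{2}}{2}} \cos{\left(b s \right)} \, ds$.

Differentiating under the integral sign,
$$I'(b) = \int_{-\infty}^{\infty} - 2 s e^{- \frac{s^{2}}{2}} \sin{\left(b s \right)} \, ds.$$

Integrate $\int_{-\infty}^{\infty} s \sin(b s)\, e^{- \frac{s^{2}}{2}}\, ds$ by parts with $u = \sin(b s)$ and $dv = s\, e^{- \frac{s^{2}}{2}}\, ds$, giving $v = - e^{- \frac{s^{2}}{2}}$. The boundary term vanishes and
$$\int_{-\infty}^{\infty} s \sin(b s)\, e^{- \frac{s^{2}}{2}}\, ds = b \int_{-\infty}^{\infty} \cos(b s)\, e^{- \frac{s^{2}}{2}}\, ds,$$
so $I'(b) = - b\, I(b)$.

This is a separable first-order ODE; solving with the initial condition $I(0) = \int_{-\infty}^{\infty} 2 e^{- \frac{s^{2}}{2}}\,ds = 2 \sqrt{2} \sqrt{\pi}$ gives
$$I(b) = 2 \sqrt{2} \sqrt{\pi} e^{- \frac{b^{2}}{2}}.$$

Setting $b = \frac{1}{6}$:
$$I = \frac{2 \sqrt{2} \sqrt{\pi}}{e^{\frac{1}{72}}}.$$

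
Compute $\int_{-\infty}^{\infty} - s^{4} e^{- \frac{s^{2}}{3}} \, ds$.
$- \frac{27 \sqrt{3} \sqrt{\pi}}{4}$

Consider the simpler parametrised integral
$$J(a) = \int_{-\infty}^{\infty} - e^{- a s^{2}} \, ds = - \frac{\sqrt{\pi}}{\sqrt{a}}.$$

Differentiating under the integral sign brings down a factor of $(-s^2)$:
$$\frac{dJ}{da} = \int_{-\infty}^{\infty} s^{2} e^{- a s^{2}} \, ds = \frac{\sqrt{\pi}}{2 a^{\frac{3}{2}}}.$$

Repeating twice in total — each differentiation brings down another $(-s^2)$ — gives
$$\frac{d^{2}J}{da^{2}} = \int_{-\infty}^{\infty} - s^{4} e^{- a s^{2}} \, ds = - \frac{3 \sqrt{\pi}}{4 a^{\frac{5}{2}}},$$
and the integrand here is exactly the target integrand, so $I = - \frac{3 \sqrt{\pi}}{4 a^{\frac{5}{2}}}$.

Setting $a = \frac{1}{3}$:
$$I = - \frac{27 \sqrt{3} \sqrt{\pi}}{4}.$$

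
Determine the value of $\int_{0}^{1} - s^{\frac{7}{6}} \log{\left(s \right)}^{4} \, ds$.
$- \frac{186624}{371293}$

Start from the elementary integral
$$J(a) = \int_{0}^{1} - s^{a} \, ds = - \frac{1}{a + 1}.$$

Differentiating under the integral sign brings down a factor of $\ln s$:
$$\frac{dJ}{da} = \int_{0}^{1} - s^{a} \log{\left(s \right)} \, ds = \frac{1}{\left(a + 1\right)^{2}}.$$

Repeating $4$ times in total — each differentiation brings down another $\ln s$ — gives
$$\frac{d^{4}J}{da^{4}} = \int_{0}^{1} - s^{a} \log{\left(s \right)}^{4} \, ds = - \frac{24}{\left(a + 1\right)^{5}},$$
and the integrand here is exactly the target integrand, so $I = - \frac{24}{\left(a + 1\right)^{5}}$.

Setting $a = \frac{7}{6}$:
$$I = - \frac{186624}{371293}.$$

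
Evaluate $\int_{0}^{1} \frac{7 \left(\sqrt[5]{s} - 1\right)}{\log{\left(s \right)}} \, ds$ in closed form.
$\log{\left(\frac{279936}{78125} \right)}$

Replace the exponent $\frac{1}{5}$ by a parameter $a$: let $I(a) = \int_{0}^{1} \frac{7 \left(s^{a} - 1\right)}{\log{\left(s \right)}} \, ds$.

Since $\dfrac{\partial}{\partial a}\,s^{a} = s^{a} \ln s$, the $\ln s$ in the denominator cancels and
$$\frac{dI}{da} = \int_{0}^{1} 7 s^{a} \, ds = 7 \left[\frac{s^{a+1}}{a+1}\right]_0^1 = \frac{7}{a + 1}.$$

Integrating with respect to $a$ gives $I(a) = 7 \log{\left(a + 1 \right)} + C$.

At $a = 0$ the integrand is identically $0$, so $I(0) = 0$. The closed form gives $0$, hence $C = 0$.

Setting $a = \frac{1}{5}$:
$$I = \log{\left(\frac{279936}{78125} \right)}.$$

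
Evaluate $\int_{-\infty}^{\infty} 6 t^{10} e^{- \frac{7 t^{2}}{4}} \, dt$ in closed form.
$\frac{51840 \sqrt{7} \sqrt{\pi}}{16807}$

Consider the simpler parametrised integral
$$J(a) = \int_{-\infty}^{\infty} 6 e^{- a t^{2}} \, dt = \frac{6 \sqrt{\pi}}{\sqrt{a}}.$$

Differentiating under the integral sign brings down a factor of $(-t^2)$:
$$\frac{dJ}{da} = \int_{-\infty}^{\infty} - 6 t^{2} e^{- a t^{2}} \, dt = - \frac{3 \sqrt{\pi}}{a^{\frac{3}{2}}}.$$

Repeating $5$ times in total — each differentiation brings down another $(-t^2)$ — gives
$$\frac{d^{5}J}{da^{5}} = \int_{-\infty}^{\infty} - 6 t^{10} e^{- a t^{2}} \, dt = - \frac{2835 \sqrt{\pi}}{16 a^{\frac{11}{2}}},$$
and the integrand here is $(-1)^{5}$ times the target integrand, so $I = (-1)^{5}\,\frac{d^{5}J}{da^{5}} = \frac{2835 \sqrt{\pi}}{16 a^{\frac{11}{2}}}$.

Setting $a = \frac{7}{4}$:
$$I = \frac{51840 \sqrt{7} \sqrt{\pi}}{16807}.$$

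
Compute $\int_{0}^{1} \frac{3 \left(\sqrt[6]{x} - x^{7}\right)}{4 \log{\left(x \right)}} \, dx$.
$\log{\left(\frac{\sqrt[4]{3} \cdot 7^{\frac{3}{4}}}{24} \right)}$

Introduce a parameter $a$ in the exponent: let $I(a) = \int_{0}^{1} \frac{3 \left(- x^{7} + x^{a}\right)}{4 \log{\left(x \right)}} \, dx$.

Since $\dfrac{\partial}{\partial a}\,x^{a} = x^{a} \ln x$, the $\ln x$ in the denominator cancels and
$$\frac{dI}{da} = \int_{0}^{1} \frac{3}{4} x^{a} \, dx = \frac{3}{4} \left[\frac{x^{a+1}}{a+1}\right]_0^1 = \frac{3}{4 \left(a + 1\right)}.$$

Integrating with respect to $a$ gives $I(a) = \frac{3 \log{\left(a + 1 \right)}}{4} - \frac{9 \log{\left(2 \right)}}{4} + C$.

At $a = 7$ the integrand is identically $0$, so $I(7) = 0$. The closed form gives $0$, hence $C = 0$.

Setting $a = \frac{1}{6}$:
$$I = \log{\left(\frac{\sqrt[4]{3} \cdot 7^{\frac{3}{4}}}{24} \right)}.$$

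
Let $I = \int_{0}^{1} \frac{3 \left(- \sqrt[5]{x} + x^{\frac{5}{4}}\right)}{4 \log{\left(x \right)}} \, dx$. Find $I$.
$- \log{\left(\frac{4 \sqrt[4]{30}}{15} \right)}$

Consider the one-parameter family: let $I(a) = \int_{0}^{1} \frac{3 \left(x^{\frac{5}{4}} - x^{a}\right)}{4 \log{\left(x \right)}} \, dx$.

Since $\dfrac{\partial}{\partial a}\,x^{a} = x^{a} \ln x$, the $\ln x$ in the denominator cancels and
$$\frac{dI}{da} = \int_{0}^{1} - \frac{3}{4} x^{a} \, dx = - \frac{3}{4} \left[\frac{x^{a+1}}{a+1}\right]_0^1 = - \frac{3}{4 a + 4}.$$

Integrating with respect to $a$ gives $I(a) = - \log{\left(\frac{2 \sqrt{6} \left(a + 1\right)^{\frac{3}{4}}}{9} \right)} + C$.

At $a = \frac{5}{4}$ the integrand is identically $0$, so $I(\frac{5}{4}) = 0$. The closed form gives $0$, hence $C = 0$.

Setting $a = \frac{1}{5}$:
$$I = - \log{\left(\frac{4 \sqrt[4]{30}}{15} \right)}.$$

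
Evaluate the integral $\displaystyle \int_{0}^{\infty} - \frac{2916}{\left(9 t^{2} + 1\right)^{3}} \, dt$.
$- \frac{729 \pi}{4}$

Recall the elementary integral
$$J(a) = \int_{0}^{\infty} - \frac{4}{a^{2} + t^{2}} \, dt = - \frac{2 \pi}{a}.$$

Differentiating under the integral sign with respect to $a$,
$$\frac{dJ}{da} = \int_{0}^{\infty} \frac{8 a}{\left(a^{2} + t^{2}\right)^{2}} \, dt = \frac{2 \pi}{a^{2}},$$
so $\int_{0}^{\infty} - \frac{4}{\left(a^{2} + t^{2}\right)^{2}} \, dt = - \frac{\pi}{a^{3}}$.

Repeating — each differentiation of $1/(t^2+a^2)^j$ produces $-2ja/(t^2+a^2)^{j+1}$ — and dividing through by $-2ja$ at each step yields, after $2$ differentiations in total,
$$\int_{0}^{\infty} - \frac{4}{\left(a^{2} + t^{2}\right)^{3}} \, dt = - \frac{3 \pi}{4 a^{5}}.$$

Setting $a = \frac{1}{3}$:
$$I = - \frac{729 \pi}{4}.$$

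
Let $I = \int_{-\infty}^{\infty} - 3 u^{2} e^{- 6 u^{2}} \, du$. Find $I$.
$- \frac{\sqrt{6} \sqrt{\pi}}{24}$

Start from the elementary integral
$$J(a) = \int_{-\infty}^{\infty} - 3 e^{- a u^{2}} \, du = - \frac{3 \sqrt{\pi}}{\sqrt{a}}.$$

Differentiating under the integral sign brings down a factor of $(-u^2)$:
$$\frac{dJ}{da} = \int_{-\infty}^{\infty} 3 u^{2} e^{- a u^{2}} \, du = \frac{3 \sqrt{\pi}}{2 a^{\frac{3}{2}}}.$$

The integral on the left is $-I$, so $I = - \frac{3 \sqrt{\pi}}{2 a^{\frac{3}{2}}}$.

Setting $a = 6$:
$$I = - \frac{\sqrt{6} \sqrt{\pi}}{24}.$$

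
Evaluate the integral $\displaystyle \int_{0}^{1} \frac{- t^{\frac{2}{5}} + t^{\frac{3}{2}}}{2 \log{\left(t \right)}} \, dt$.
$- \frac{\log{\left(14 \right)}}{2} + \log{\left(5 \right)}$

Replace the exponent $\frac{2}{5}$ by a parameter $a$: let $I(a) = \int_{0}^{1} \frac{t^{\frac{3}{2}} - t^{a}}{2 \log{\left(t \right)}} \, dt$.

Since $\dfrac{\partial}{\partial a}\,t^{a} = t^{a} \ln t$, the $\ln t$ in the denominator cancels and
$$\frac{dI}{da} = \int_{0}^{1} - \frac{1}{2} t^{a} \, dt = - \frac{1}{2} \left[\frac{t^{a+1}}{a+1}\right]_0^1 = - \frac{1}{2 a + 2}.$$

Integrating with respect to $a$ gives $I(a) = - \frac{\log{\left(a + 1 \right)}}{2} - \frac{\log{\left(2 \right)}}{2} + \frac{\log{\left(5 \right)}}{2} + C$.

At $a = \frac{3}{2}$ the integrand is identically $0$, so $I(\frac{3}{2}) = 0$. The closed form gives $0$, hence $C = 0$.

Setting $a = \frac{2}{5}$:
$$I = - \frac{\log{\left(14 \right)}}{2} + \log{\left(5 \right)}.$$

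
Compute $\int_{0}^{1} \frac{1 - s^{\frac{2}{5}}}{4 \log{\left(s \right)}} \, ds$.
$- \frac{\log{\left(7 \right)}}{4} + \frac{\log{\left(5 \right)}}{4}$

Consider the one-parameter family: let $I(a) = \int_{0}^{1} \frac{1 - s^{a}}{4 \log{\left(s \right)}} \, ds$.

Since $\dfrac{\partial}{\partial a}\,s^{a} = s^{a} \ln s$, the $\ln s$ in the denominator cancels and
$$\frac{dI}{da} = \int_{0}^{1} - \frac{1}{4} s^{a} \, ds = - \frac{1}{4} \left[\frac{s^{a+1}}{a+1}\right]_0^1 = - \frac{1}{4 a + 4}.$$

Integrating with respect to $a$ gives $I(a) = - \frac{\log{\left(a + 1 \right)}}{4} + C$.

At $a = 0$ the integrand is identically $0$, so $I(0) = 0$. The closed form gives $0$, hence $C = 0$.

Setting $a = \frac{2}{5}$:
$$I = - \frac{\log{\left(7 \right)}}{4} + \frac{\log{\left(5 \right)}}{4}.$$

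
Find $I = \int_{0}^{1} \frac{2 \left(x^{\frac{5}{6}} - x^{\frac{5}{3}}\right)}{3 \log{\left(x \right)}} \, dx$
$- \frac{8 \log{\left(2 \right)}}{3} + \frac{2 \log{\left(11 \right)}}{3}$

Consider the one-parameter family: let $I(a) = \int_{0}^{1} \frac{2 \left(- x^{\frac{5}{3}} + x^{a}\right)}{3 \log{\left(x \right)}} \, dx$.

Since $\dfrac{\partial}{\partial a}\,x^{a} = x^{a} \ln x$, the $\ln x$ in the denominator cancels and
$$\frac{dI}{da} = \int_{0}^{1} \frac{2}{3} x^{a} \, dx = \frac{2}{3} \left[\frac{x^{a+1}}{a+1}\right]_0^1 = \frac{2}{3 \left(a + 1\right)}.$$

Integrating with respect to $a$ gives $I(a) = \log{\left(\frac{3^{\frac{2}{3}} \left(a + 1\right)^{\frac{2}{3}}}{4} \right)} + C$.

At $a = \frac{5}{3}$ the integrand is identically $0$, so $I(\frac{5}{3}) = 0$. The closed form gives $0$, hence $C = 0$.

Setting $a = \frac{5}{6}$:
$$I = - \frac{8 \log{\left(2 \right)}}{3} + \frac{2 \log{\left(11 \right)}}{3}.$$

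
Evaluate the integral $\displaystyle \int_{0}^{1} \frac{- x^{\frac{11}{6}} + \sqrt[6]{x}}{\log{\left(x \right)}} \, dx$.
$\log{\left(\frac{7}{17} \right)}$

Consider the one-parameter family: let $I(a) = \int_{0}^{1} \frac{- x^{\frac{11}{6}} + x^{a}}{\log{\left(x \right)}} \, dx$.

Since $\dfrac{\partial}{\partial a}\,x^{a} = x^{a} \ln x$, the $\ln x$ in the denominator cancels and
$$\frac{dI}{da} = \int_{0}^{1} x^{a} \, dx = \left[\frac{x^{a+1}}{a+1}\right]_0^1 = \frac{1}{a + 1}.$$

Integrating with respect to $a$ gives $I(a) = \log{\left(\frac{6 a}{17} + \frac{6}{17} \right)} + C$.

At $a = \frac{11}{6}$ the integrand is identically $0$, so $I(\frac{11}{6}) = 0$. The closed form gives $0$, hence $C = 0$.

Setting $a = \frac{1}{6}$:
$$I = \log{\left(\frac{7}{17} \right)}.$$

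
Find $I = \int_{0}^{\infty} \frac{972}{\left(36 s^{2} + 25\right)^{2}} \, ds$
$\frac{81 \pi}{250}$

Recall the elementary integral
$$J(a) = \int_{0}^{\infty} \frac{3}{4 \left(a^{2} + s^{2}\right)} \, ds = \frac{3 \pi}{8 a}.$$

Differentiating under the integral sign with respect to $a$,
$$\frac{dJ}{da} = \int_{0}^{\infty} - \frac{3 a}{2 \left(a^{2} + s^{2}\right)^{2}} \, ds = - \frac{3 \pi}{8 a^{2}},$$
so $\int_{0}^{\infty} \frac{3}{4 \left(a^{2} + s^{2}\right)^{2}} \, ds = \frac{3 \pi}{16 a^{3}}$.

Setting $a = \frac{5}{6}$:
$$I = \frac{81 \pi}{250}.$$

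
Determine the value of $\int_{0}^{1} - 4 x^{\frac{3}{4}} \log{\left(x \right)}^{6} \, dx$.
$- \frac{47185920}{823543}$

Begin with the known integral
$$J(a) = \int_{0}^{1} - 4 x^{a} \, dx = - \frac{4}{a + 1}.$$

Differentiating under the integral sign brings down a factor of $\ln x$:
$$\frac{dJ}{da} = \int_{0}^{1} - 4 x^{a} \log{\left(x \right)} \, dx = \frac{4}{\left(a + 1\right)^{2}}.$$

Repeating $6$ times in total — each differentiation brings down another $\ln x$ — gives
$$\frac{d^{6}J}{da^{6}} = \int_{0}^{1} - 4 x^{a} \log{\left(x \right)}^{6} \, dx = - \frac{2880}{\left(a + 1\right)^{7}},$$
and the integrand here is exactly the target integrand, so $I = - \frac{2880}{\left(a + 1\right)^{7}}$.

Setting $a = \frac{3}{4}$:
$$I = - \frac{47185920}{823543}.$$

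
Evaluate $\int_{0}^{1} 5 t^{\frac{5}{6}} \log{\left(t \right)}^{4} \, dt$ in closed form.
$\frac{933120}{161051}$

Consider the simpler parametrised integral
$$J(a) = \int_{0}^{1} 5 t^{a} \, dt = \frac{5}{a + 1}.$$

Differentiating under the integral sign brings down a factor of $\ln t$:
$$\frac{dJ}{da} = \int_{0}^{1} 5 t^{a} \log{\left(t \right)} \, dt = - \frac{5}{\left(a + 1\right)^{2}}.$$

Repeating $4$ times in total — each differentiation brings down another $\ln t$ — gives
$$\frac{d^{4}J}{da^{4}} = \int_{0}^{1} 5 t^{a} \log{\left(t \right)}^{4} \, dt = \frac{120}{\left(a + 1\right)^{5}},$$
and the integrand here is exactly the target integrand, so $I = \frac{120}{\left(a + 1\right)^{5}}$.

Setting $a = \frac{5}{6}$:
$$I = \frac{933120}{161051}.$$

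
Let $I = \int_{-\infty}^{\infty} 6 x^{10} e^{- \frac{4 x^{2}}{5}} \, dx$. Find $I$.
$\frac{8859375 \sqrt{5} \sqrt{\pi}}{32768}$

Consider the simpler parametrised integral
$$J(a) = \int_{-\infty}^{\infty} 6 e^{- a x^{2}} \, dx = \frac{6 \sqrt{\pi}}{\sqrt{a}}.$$

Differentiating under the integral sign brings down a factor of $(-x^2)$:
$$\frac{dJ}{da} = \int_{-\infty}^{\infty} - 6 x^{2} e^{- a x^{2}} \, dx = - \frac{3 \sqrt{\pi}}{a^{\frac{3}{2}}}.$$

Repeating $5$ times in total — each differentiation brings down another $(-x^2)$ — gives
$$\frac{d^{5}J}{da^{5}} = \int_{-\infty}^{\infty} - 6 x^{10} e^{- a x^{2}} \, dx = - \frac{2835 \sqrt{\pi}}{16 a^{\frac{11}{2}}},$$
and the integrand here is $(-1)^{5}$ times the target integrand, so $I = (-1)^{5}\,\frac{d^{5}J}{da^{5}} = \frac{2835 \sqrt{\pi}}{16 a^{\frac{11}{2}}}$.

Setting $a = \frac{4}{5}$:
$$I = \frac{8859375 \sqrt{5} \sqrt{\pi}}{32768}.$$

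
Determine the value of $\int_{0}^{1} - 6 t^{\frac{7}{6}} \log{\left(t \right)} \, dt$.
$\frac{216}{169}$

Begin with the known integral
$$J(a) = \int_{0}^{1} - 6 t^{a} \, dt = - \frac{6}{a + 1}.$$

Differentiating under the integral sign brings down a factor of $\ln t$:
$$\frac{dJ}{da} = \int_{0}^{1} - 6 t^{a} \log{\left(t \right)} \, dt = \frac{6}{\left(a + 1\right)^{2}}.$$

The integral on the left is $I$, so $I = \frac{6}{\left(a + 1\right)^{2}}$.

Setting $a = \frac{7}{6}$:
$$I = \frac{216}{169}.$$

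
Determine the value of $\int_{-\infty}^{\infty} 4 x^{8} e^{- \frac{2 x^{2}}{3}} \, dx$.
$\frac{8505 \sqrt{6} \sqrt{\pi}}{128}$

Begin with the known integral
$$J(a) = \int_{-\infty}^{\infty} 4 e^{- a x^{2}} \, dx = \frac{4 \sqrt{\pi}}{\sqrt{a}}.$$

Differentiating under the integral sign brings down a factor of $(-x^2)$:
$$\frac{dJ}{da} = \int_{-\infty}^{\infty} - 4 x^{2} e^{- a x^{2}} \, dx = - \frac{2 \sqrt{\pi}}{a^{\frac{3}{2}}}.$$

Repeating $4$ times in total — each differentiation brings down another $(-x^2)$ — gives
$$\frac{d^{4}J}{da^{4}} = \int_{-\infty}^{\infty} 4 x^{8} e^{- a x^{2}} \, dx = \frac{105 \sqrt{\pi}}{4 a^{\frac{9}{2}}},$$
and the integrand here is exactly the target integrand, so $I = \frac{105 \sqrt{\pi}}{4 a^{\frac{9}{2}}}$.

Setting $a = \frac{2}{3}$:
$$I = \frac{8505 \sqrt{6} \sqrt{\pi}}{128}.$$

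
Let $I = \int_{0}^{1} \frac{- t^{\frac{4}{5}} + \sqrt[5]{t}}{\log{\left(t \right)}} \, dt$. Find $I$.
$\log{\left(\frac{2}{3} \right)}$

Consider the one-parameter family: let $I(a) = \int_{0}^{1} \frac{- t^{\frac{4}{5}} + t^{a}}{\log{\left(t \right)}} \, dt$.

Since $\dfrac{\partial}{\partial a}\,t^{a} = t^{a} \ln t$, the $\ln t$ in the denominator cancels and
$$\frac{dI}{da} = \int_{0}^{1} t^{a} \, dt = \left[\frac{t^{a+1}}{a+1}\right]_0^1 = \frac{1}{a + 1}.$$

Integrating with respect to $a$ gives $I(a) = \log{\left(\frac{5 a}{9} + \frac{5}{9} \right)} + C$.

At $a = \frac{4}{5}$ the integrand is identically $0$, so $I(\frac{4}{5}) = 0$. The closed form gives $0$, hence $C = 0$.

Setting $a = \frac{1}{5}$:
$$I = \log{\left(\frac{2}{3} \right)}.$$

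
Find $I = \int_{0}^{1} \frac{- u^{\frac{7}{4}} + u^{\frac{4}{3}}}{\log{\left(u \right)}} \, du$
$\log{\left(\frac{28}{33} \right)}$

Replace the exponent $\frac{4}{3}$ by a parameter $a$: let $I(a) = \int_{0}^{1} \frac{- u^{\frac{7}{4}} + u^{a}}{\log{\left(u \right)}} \, du$.

Since $\dfrac{\partial}{\partial a}\,u^{a} = u^{a} \ln u$, the $\ln u$ in the denominator cancels and
$$\frac{dI}{da} = \int_{0}^{1} u^{a} \, du = \left[\frac{u^{a+1}}{a+1}\right]_0^1 = \frac{1}{a + 1}.$$

Integrating with respect to $a$ gives $I(a) = \log{\left(\frac{4 a}{11} + \frac{4}{11} \right)} + C$.

At $a = \frac{7}{4}$ the integrand is identically $0$, so $I(\frac{7}{4}) = 0$. The closed form gives $0$, hence $C = 0$.

Setting $a = \frac{4}{3}$:
$$I = \log{\left(\frac{28}{33} \right)}.$$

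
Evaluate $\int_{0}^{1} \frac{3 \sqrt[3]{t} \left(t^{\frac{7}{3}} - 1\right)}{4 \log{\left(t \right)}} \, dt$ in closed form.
$- \frac{3 \log{\left(2 \right)}}{2} + \frac{3 \log{\left(11 \right)}}{4}$

Consider the one-parameter family: let $I(a) = \int_{0}^{1} \frac{3 \left(t^{\frac{8}{3}} - t^{a}\right)}{4 \log{\left(t \right)}} \, dt$.

Since $\dfrac{\partial}{\partial a}\,t^{a} = t^{a} \ln t$, the $\ln t$ in the denominator cancels and
$$\frac{dI}{da} = \int_{0}^{1} - \frac{3}{4} t^{a} \, dt = - \frac{3}{4} \left[\frac{t^{a+1}}{a+1}\right]_0^1 = - \frac{3}{4 a + 4}.$$

Integrating with respect to $a$ gives $I(a) = - \frac{3 \log{\left(a + 1 \right)}}{4} - \frac{3 \log{\left(3 \right)}}{4} + \frac{3 \log{\left(11 \right)}}{4} + C$.

At $a = \frac{8}{3}$ the integrand is identically $0$, so $I(\frac{8}{3}) = 0$. The closed form gives $0$, hence $C = 0$.

Setting $a = \frac{1}{3}$:
$$I = - \frac{3 \log{\left(2 \right)}}{2} + \frac{3 \log{\left(11 \right)}}{4}.$$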